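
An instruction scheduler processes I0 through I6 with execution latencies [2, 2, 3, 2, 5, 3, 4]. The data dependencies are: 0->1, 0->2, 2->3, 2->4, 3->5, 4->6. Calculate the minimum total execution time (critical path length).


Compute longest path through dependency graph: dist(Ik) = max over predecessors of dist + latency(Ik).
dist(I0) = latency 2 = 2
dist(I1) = dist(I0) + 2 = 2 + 2 = 4
dist(I2) = dist(I0) + 3 = 2 + 3 = 5
dist(I3) = dist(I2) + 2 = 5 + 2 = 7
dist(I4) = dist(I2) + 5 = 5 + 5 = 10
dist(I5) = dist(I3) + 3 = 7 + 3 = 10
dist(I6) = dist(I4) + 4 = 10 + 4 = 14
Critical path = max dist = 14

14


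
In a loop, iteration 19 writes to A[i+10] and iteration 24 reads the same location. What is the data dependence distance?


Distance = read iteration - write iteration
= 24 - 19 = 5

5


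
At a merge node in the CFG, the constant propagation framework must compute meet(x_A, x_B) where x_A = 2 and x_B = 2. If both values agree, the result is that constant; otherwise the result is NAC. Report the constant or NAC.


Meet operation: if both paths give the same constant, result is that constant; if they differ, result is NAC (not-a-constant).
Path A: 2, Path B: 2 -> equal
Result: constant -> 2

2


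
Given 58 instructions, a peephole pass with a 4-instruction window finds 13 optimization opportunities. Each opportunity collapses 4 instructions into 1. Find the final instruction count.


Each match removes 3 instructions.
Total removed = 13 * 3 = 39
Remaining = 58 - 39 = 19

19


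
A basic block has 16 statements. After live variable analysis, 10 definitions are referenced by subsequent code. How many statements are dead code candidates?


Dead code = total statements - live definitions
= 16 - 10 = 6

6


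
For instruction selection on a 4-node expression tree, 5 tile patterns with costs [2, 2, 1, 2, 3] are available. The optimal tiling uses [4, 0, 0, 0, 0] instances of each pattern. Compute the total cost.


Total cost = sum(count_i * cost_i)
= 4*2 + 0*2 + 0*1 + 0*2 + 0*3
= 8

8


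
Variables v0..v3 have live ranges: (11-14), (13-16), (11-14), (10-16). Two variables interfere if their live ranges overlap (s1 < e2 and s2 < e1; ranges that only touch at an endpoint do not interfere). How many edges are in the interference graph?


Check all pairs for overlapping intervals.
Two intervals (s1,e1) and (s2,e2) overlap if s1 < e2 and s2 < e1.
v0 (11-14) vs v1..v3: overlaps v1, v2, v3 -> 3
v1 (13-16) vs v2..v3: overlaps v2, v3 -> 2
v2 (11-14) vs v3: overlaps v3 -> 1
Total overlapping pairs = 3 + 2 + 1 = 6

6


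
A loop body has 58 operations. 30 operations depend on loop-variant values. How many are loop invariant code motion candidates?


Invariant candidates = total - loop-dependent
= 58 - 30 = 28

28


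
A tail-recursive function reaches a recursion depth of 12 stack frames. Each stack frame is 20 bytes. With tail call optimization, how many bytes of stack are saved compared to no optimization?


Without TCO: 12 * 20 = 240 bytes
With TCO: reuse 1 frame = 20 bytes
Savings = 240 - 20 = 220

220


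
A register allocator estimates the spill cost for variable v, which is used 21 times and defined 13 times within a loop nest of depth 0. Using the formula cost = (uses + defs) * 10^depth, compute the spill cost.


uses + defs = 21 + 13 = 34
10^0 = 1
Spill cost = 34 * 1 = 34

34


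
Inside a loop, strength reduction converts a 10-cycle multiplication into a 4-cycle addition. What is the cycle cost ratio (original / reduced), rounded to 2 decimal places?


Ratio = mult_cost / add_cost = 10 / 4 = 2.5

2.5


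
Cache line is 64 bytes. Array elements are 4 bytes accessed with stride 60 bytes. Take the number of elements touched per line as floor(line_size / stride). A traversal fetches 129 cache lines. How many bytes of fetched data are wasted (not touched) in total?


Elements per line = floor(64 / 60) = 1
Bytes used per line = 1 * 4 = 4
Wasted per line = 64 - 4 = 60
Total wasted = 60 * 129 = 7740

7740


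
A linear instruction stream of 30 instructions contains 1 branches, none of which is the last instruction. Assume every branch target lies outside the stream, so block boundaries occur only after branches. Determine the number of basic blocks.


With no in-sequence branch targets, the leaders are the first instruction plus the instruction after each branch.
Number of basic blocks = branches + 1
= 1 + 1 = 2

2


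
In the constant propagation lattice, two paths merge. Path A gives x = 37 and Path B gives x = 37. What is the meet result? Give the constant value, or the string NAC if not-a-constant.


Meet operation: if both paths give the same constant, result is that constant; if they differ, result is NAC (not-a-constant).
Path A: 37, Path B: 37 -> equal
Result: constant -> 37

37


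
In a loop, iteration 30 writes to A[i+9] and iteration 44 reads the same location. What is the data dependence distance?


Distance = read iteration - write iteration
= 44 - 30 = 14

14


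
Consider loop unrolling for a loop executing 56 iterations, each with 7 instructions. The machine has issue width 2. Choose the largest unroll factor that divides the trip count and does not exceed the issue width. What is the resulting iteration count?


Largest divisor of 56 <= 2 is 2
New iterations = 56 / 2 = 28

28


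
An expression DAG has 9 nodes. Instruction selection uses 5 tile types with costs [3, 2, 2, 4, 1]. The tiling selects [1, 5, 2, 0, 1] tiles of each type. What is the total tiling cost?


Total cost = sum(count_i * cost_i)
= 1*3 + 5*2 + 2*2 + 0*4 + 1*1
= 18

18


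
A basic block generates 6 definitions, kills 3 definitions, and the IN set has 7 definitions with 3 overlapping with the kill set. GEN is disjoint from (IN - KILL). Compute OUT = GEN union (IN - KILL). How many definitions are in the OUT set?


IN - KILL: 7 - 3 = 4 surviving definitions
OUT = GEN + surviving = 6 + 4 = 10

10


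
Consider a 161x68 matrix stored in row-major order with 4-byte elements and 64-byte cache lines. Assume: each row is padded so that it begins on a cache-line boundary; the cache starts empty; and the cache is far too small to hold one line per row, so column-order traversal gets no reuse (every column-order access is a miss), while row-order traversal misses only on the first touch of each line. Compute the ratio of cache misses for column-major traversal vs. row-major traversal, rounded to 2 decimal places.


Each row occupies 68 * 4 = 272 bytes and starts on a line boundary, so it spans ceil(272 / 64) = 5 cache lines.
Row-major traversal misses (one per line touched): 161 * ceil(68 * 4 / 64) = 805
Column-major traversal misses (no reuse, every access misses): 161 * 68 = 10948
Ratio = 10948 / 805 = 13.6

13.6


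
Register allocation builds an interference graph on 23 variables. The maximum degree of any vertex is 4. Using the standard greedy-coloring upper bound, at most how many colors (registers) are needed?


Greedy coloring never needs more than (max_degree + 1) colors: when coloring a vertex, at most max_degree neighbors are already colored.
Upper bound = 4 + 1 = 5

5


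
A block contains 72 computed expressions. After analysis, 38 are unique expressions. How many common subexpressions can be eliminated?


CSE count = total expressions - unique expressions
= 72 - 38 = 34

34


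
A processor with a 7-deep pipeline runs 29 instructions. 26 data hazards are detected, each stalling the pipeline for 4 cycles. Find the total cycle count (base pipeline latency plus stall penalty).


Base cycles = 7 + 29 - 1 = 35
Total stalls = 26 * 4 = 104
Total = 35 + 104 = 139

139


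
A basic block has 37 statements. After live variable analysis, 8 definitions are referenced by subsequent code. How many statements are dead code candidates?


Dead code = total statements - live definitions
= 37 - 8 = 29

29


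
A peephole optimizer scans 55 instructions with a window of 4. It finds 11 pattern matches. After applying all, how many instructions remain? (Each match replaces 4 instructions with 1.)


Each match removes 3 instructions.
Total removed = 11 * 3 = 33
Remaining = 55 - 33 = 22

22


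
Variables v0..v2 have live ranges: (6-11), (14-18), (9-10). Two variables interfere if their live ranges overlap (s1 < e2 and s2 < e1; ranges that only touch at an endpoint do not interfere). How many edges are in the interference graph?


Check all pairs for overlapping intervals.
Two intervals (s1,e1) and (s2,e2) overlap if s1 < e2 and s2 < e1.
v0 (6-11) vs v1..v2: overlaps v2 -> 1
v1 (14-18) vs v2: overlaps none -> 0
Total overlapping pairs = 1 + 0 = 1

1


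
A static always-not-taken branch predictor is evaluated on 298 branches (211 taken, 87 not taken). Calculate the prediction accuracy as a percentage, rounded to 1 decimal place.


Predictor: always-not-taken
Correct predictions = 87
Accuracy = 87 / 298 * 100 = 29.2%

29.2


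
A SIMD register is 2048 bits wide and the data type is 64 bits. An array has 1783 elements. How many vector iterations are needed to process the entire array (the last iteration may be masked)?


Width = 2048 / 64 = 32 elements per vector op
Iterations = ceil(1783 / 32) = 56

56


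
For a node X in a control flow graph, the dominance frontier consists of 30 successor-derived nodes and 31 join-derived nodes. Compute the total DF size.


DF(X) = direct successor contributions + join point contributions
= 30 + 31 = 61

61


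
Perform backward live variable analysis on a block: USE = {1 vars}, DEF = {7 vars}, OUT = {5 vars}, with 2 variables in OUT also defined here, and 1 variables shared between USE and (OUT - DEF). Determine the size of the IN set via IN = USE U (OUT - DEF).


OUT - DEF: 5 - 2 = 3
|IN| = |USE| + |OUT - DEF| - |USE ∩ (OUT - DEF)| = 1 + 3 - 1 = 3

3


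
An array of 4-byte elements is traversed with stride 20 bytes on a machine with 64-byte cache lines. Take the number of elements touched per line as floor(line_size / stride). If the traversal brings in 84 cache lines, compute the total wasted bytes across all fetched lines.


Elements per line = floor(64 / 20) = 3
Bytes used per line = 3 * 4 = 12
Wasted per line = 64 - 12 = 52
Total wasted = 52 * 84 = 4368

4368


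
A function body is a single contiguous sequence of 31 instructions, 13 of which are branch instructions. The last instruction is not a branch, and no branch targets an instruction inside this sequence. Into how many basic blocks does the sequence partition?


With no in-sequence branch targets, the leaders are the first instruction plus the instruction after each branch.
Number of basic blocks = branches + 1
= 13 + 1 = 14

14


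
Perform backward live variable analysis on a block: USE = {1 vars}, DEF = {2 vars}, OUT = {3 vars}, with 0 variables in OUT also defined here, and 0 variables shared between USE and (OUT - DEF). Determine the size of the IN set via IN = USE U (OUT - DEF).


OUT - DEF: 3 - 0 = 3
|IN| = |USE| + |OUT - DEF| - |USE ∩ (OUT - DEF)| = 1 + 3 - 0 = 4

4


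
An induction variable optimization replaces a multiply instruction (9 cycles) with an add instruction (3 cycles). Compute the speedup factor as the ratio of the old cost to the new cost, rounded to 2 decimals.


Ratio = mult_cost / add_cost = 9 / 3 = 3.0

3.0


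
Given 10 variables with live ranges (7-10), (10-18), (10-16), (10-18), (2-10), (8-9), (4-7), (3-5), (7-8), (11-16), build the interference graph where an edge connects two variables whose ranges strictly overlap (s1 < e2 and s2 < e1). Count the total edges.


Check all pairs for overlapping intervals.
Two intervals (s1,e1) and (s2,e2) overlap if s1 < e2 and s2 < e1.
v0 (7-10) vs v1..v9: overlaps v4, v5, v8 -> 3
v1 (10-18) vs v2..v9: overlaps v2, v3, v9 -> 3
v2 (10-16) vs v3..v9: overlaps v3, v9 -> 2
v3 (10-18) vs v4..v9: overlaps v9 -> 1
v4 (2-10) vs v5..v9: overlaps v5, v6, v7, v8 -> 4
v5 (8-9) vs v6..v9: overlaps none -> 0
v6 (4-7) vs v7..v9: overlaps v7 -> 1
v7 (3-5) vs v8..v9: overlaps none -> 0
v8 (7-8) vs v9: overlaps none -> 0
Total overlapping pairs = 3 + 3 + 2 + 1 + 4 + 0 + 1 + 0 + 0 = 14

14


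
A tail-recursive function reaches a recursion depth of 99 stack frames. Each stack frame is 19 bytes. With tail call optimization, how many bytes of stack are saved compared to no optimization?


Without TCO: 99 * 19 = 1881 bytes
With TCO: reuse 1 frame = 19 bytes
Savings = 1881 - 19 = 1862

1862


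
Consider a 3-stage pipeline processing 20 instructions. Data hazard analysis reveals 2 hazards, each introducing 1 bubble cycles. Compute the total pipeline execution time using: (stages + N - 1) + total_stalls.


Base cycles = 3 + 20 - 1 = 22
Total stalls = 2 * 1 = 2
Total = 22 + 2 = 24

24


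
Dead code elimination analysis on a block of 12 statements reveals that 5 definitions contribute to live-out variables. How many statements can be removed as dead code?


Dead code = total statements - live definitions
= 12 - 5 = 7

7


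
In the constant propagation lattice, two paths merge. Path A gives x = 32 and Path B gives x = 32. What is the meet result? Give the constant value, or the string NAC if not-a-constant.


Meet operation: if both paths give the same constant, result is that constant; if they differ, result is NAC (not-a-constant).
Path A: 32, Path B: 32 -> equal
Result: constant -> 32

32


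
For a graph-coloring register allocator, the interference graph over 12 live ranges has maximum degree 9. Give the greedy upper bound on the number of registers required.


Greedy coloring never needs more than (max_degree + 1) colors: when coloring a vertex, at most max_degree neighbors are already colored.
Upper bound = 9 + 1 = 10

10


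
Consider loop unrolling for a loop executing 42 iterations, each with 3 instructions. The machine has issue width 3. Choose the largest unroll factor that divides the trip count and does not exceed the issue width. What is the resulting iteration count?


Largest divisor of 42 <= 3 is 3
New iterations = 42 / 3 = 14

14


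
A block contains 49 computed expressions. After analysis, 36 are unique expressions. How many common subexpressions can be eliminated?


CSE count = total expressions - unique expressions
= 49 - 36 = 13

13


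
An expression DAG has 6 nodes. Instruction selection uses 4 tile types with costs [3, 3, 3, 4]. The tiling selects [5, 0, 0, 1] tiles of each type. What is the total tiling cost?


Total cost = sum(count_i * cost_i)
= 5*3 + 0*3 + 0*3 + 1*4
= 19

19


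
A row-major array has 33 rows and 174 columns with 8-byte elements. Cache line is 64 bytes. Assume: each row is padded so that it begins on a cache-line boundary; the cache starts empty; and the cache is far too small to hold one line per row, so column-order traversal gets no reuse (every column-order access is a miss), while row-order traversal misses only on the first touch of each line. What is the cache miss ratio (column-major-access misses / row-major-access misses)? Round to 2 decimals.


Each row occupies 174 * 8 = 1392 bytes and starts on a line boundary, so it spans ceil(1392 / 64) = 22 cache lines.
Row-major traversal misses (one per line touched): 33 * ceil(174 * 8 / 64) = 726
Column-major traversal misses (no reuse, every access misses): 33 * 174 = 5742
Ratio = 5742 / 726 = 7.91

7.91


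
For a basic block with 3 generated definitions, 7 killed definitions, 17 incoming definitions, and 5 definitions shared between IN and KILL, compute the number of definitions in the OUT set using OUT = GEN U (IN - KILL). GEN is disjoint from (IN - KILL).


IN - KILL: 17 - 5 = 12 surviving definitions
OUT = GEN + surviving = 3 + 12 = 15

15


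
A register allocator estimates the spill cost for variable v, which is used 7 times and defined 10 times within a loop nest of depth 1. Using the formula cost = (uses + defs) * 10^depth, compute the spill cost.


uses + defs = 7 + 10 = 17
10^1 = 10
Spill cost = 17 * 10 = 170

170


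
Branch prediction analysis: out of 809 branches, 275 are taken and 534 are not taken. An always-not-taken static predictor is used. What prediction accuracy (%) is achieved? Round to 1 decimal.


Predictor: always-not-taken
Correct predictions = 534
Accuracy = 534 / 809 * 100 = 66.0%

66.0


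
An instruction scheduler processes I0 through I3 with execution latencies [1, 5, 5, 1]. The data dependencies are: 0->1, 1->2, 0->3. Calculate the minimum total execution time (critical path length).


Compute longest path through dependency graph: dist(Ik) = max over predecessors of dist + latency(Ik).
dist(I0) = latency 1 = 1
dist(I1) = dist(I0) + 5 = 1 + 5 = 6
dist(I2) = dist(I1) + 5 = 6 + 5 = 11
dist(I3) = dist(I0) + 1 = 1 + 1 = 2
Critical path = max dist = 11

11


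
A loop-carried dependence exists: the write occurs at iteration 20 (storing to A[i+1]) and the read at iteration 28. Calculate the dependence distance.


Distance = read iteration - write iteration
= 28 - 20 = 8

8


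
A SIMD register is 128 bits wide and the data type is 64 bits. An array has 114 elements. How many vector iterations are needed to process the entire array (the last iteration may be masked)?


Width = 128 / 64 = 2 elements per vector op
Iterations = ceil(114 / 2) = 57

57


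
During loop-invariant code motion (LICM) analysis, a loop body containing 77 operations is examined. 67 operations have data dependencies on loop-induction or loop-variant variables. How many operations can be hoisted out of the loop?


Invariant candidates = total - loop-dependent
= 77 - 67 = 10

10


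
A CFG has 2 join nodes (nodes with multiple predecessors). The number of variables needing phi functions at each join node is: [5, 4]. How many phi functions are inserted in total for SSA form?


Total phi functions = sum of phi functions at each join node
= 5 + 4 = 9

9


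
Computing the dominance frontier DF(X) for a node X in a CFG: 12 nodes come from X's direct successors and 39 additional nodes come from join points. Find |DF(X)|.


DF(X) = direct successor contributions + join point contributions
= 12 + 39 = 51

51


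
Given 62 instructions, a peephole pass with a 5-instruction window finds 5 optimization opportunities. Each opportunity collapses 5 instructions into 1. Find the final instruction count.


Each match removes 4 instructions.
Total removed = 5 * 4 = 20
Remaining = 62 - 20 = 42

42


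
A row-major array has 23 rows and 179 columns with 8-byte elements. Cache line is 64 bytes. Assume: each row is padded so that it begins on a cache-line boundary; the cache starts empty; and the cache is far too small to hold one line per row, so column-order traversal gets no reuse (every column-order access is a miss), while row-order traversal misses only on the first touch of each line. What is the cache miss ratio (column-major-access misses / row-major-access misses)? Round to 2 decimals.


Each row occupies 179 * 8 = 1432 bytes and starts on a line boundary, so it spans ceil(1432 / 64) = 23 cache lines.
Row-major traversal misses (one per line touched): 23 * ceil(179 * 8 / 64) = 529
Column-major traversal misses (no reuse, every access misses): 23 * 179 = 4117
Ratio = 4117 / 529 = 7.78

7.78


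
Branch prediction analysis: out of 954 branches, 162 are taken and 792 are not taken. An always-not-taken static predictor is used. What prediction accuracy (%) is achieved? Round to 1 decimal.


Predictor: always-not-taken
Correct predictions = 792
Accuracy = 792 / 954 * 100 = 83.0%

83.0


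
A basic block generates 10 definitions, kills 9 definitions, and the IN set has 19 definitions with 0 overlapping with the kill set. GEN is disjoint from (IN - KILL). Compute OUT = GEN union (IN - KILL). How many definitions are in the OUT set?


IN - KILL: 19 - 0 = 19 surviving definitions
OUT = GEN + surviving = 10 + 19 = 29

29


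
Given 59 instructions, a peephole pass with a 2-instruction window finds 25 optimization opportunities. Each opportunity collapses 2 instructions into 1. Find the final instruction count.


Each match removes 1 instructions.
Total removed = 25 * 1 = 25
Remaining = 59 - 25 = 34

34


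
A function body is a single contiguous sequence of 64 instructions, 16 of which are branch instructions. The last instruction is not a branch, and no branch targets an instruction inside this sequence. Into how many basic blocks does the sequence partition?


With no in-sequence branch targets, the leaders are the first instruction plus the instruction after each branch.
Number of basic blocks = branches + 1
= 16 + 1 = 17

17


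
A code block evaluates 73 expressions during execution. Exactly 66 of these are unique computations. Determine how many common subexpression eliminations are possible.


CSE count = total expressions - unique expressions
= 73 - 66 = 7

7


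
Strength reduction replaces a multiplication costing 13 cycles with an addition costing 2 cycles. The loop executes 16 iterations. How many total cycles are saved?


Per-iteration saving = 13 - 2 = 11
Total saved = 16 * 11 = 176

176


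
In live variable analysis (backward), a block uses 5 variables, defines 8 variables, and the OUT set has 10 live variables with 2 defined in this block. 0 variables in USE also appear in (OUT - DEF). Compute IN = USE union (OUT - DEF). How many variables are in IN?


OUT - DEF: 10 - 2 = 8
|IN| = |USE| + |OUT - DEF| - |USE ∩ (OUT - DEF)| = 5 + 8 - 0 = 13

13


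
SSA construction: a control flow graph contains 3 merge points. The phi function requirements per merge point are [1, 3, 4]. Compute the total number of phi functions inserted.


Total phi functions = sum of phi functions at each join node
= 1 + 3 + 4 = 8

8


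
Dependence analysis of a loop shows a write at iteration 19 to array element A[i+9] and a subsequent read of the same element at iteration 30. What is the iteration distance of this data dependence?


Distance = read iteration - write iteration
= 30 - 19 = 11

11


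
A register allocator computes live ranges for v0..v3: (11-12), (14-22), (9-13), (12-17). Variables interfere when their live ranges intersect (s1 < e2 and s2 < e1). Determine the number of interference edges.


Check all pairs for overlapping intervals.
Two intervals (s1,e1) and (s2,e2) overlap if s1 < e2 and s2 < e1.
v0 (11-12) vs v1..v3: overlaps v2 -> 1
v1 (14-22) vs v2..v3: overlaps v3 -> 1
v2 (9-13) vs v3: overlaps v3 -> 1
Total overlapping pairs = 1 + 1 + 1 = 3

3


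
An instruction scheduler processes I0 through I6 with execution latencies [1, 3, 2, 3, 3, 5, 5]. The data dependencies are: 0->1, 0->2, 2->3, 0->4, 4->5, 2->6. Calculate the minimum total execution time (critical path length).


Compute longest path through dependency graph: dist(Ik) = max over predecessors of dist + latency(Ik).
dist(I0) = latency 1 = 1
dist(I1) = dist(I0) + 3 = 1 + 3 = 4
dist(I2) = dist(I0) + 2 = 1 + 2 = 3
dist(I3) = dist(I2) + 3 = 3 + 3 = 6
dist(I4) = dist(I0) + 3 = 1 + 3 = 4
dist(I5) = dist(I4) + 5 = 4 + 5 = 9
dist(I6) = dist(I2) + 5 = 3 + 5 = 8
Critical path = max dist = 9

9


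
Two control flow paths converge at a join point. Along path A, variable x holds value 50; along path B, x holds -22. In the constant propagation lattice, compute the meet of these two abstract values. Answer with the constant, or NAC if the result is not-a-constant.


Meet operation: if both paths give the same constant, result is that constant; if they differ, result is NAC (not-a-constant).
Path A: 50, Path B: -22 -> differ
Result: not-a-constant -> NAC

NAC


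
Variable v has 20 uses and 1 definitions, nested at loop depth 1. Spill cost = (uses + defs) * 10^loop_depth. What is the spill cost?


uses + defs = 20 + 1 = 21
10^1 = 10
Spill cost = 21 * 10 = 210

210


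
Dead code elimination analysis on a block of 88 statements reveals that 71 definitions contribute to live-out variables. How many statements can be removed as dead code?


Dead code = total statements - live definitions
= 88 - 71 = 17

17


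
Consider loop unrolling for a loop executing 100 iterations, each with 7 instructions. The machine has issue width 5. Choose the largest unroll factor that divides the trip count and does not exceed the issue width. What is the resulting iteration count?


Largest divisor of 100 <= 5 is 5
New iterations = 100 / 5 = 20

20


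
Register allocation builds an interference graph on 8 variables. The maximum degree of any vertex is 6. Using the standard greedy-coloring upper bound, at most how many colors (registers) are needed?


Greedy coloring never needs more than (max_degree + 1) colors: when coloring a vertex, at most max_degree neighbors are already colored.
Upper bound = 6 + 1 = 7

7


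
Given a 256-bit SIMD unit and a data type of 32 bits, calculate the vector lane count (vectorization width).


Width = SIMD bits / data type bits
= 256 / 32 = 8

8


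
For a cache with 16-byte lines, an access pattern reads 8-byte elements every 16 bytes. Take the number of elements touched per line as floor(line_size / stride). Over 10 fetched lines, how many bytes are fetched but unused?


Elements per line = floor(16 / 16) = 1
Bytes used per line = 1 * 8 = 8
Wasted per line = 16 - 8 = 8
Total wasted = 8 * 10 = 80

80


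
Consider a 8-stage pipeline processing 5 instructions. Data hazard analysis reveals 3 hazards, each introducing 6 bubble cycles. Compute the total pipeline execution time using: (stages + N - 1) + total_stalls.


Base cycles = 8 + 5 - 1 = 12
Total stalls = 3 * 6 = 18
Total = 12 + 18 = 30

30


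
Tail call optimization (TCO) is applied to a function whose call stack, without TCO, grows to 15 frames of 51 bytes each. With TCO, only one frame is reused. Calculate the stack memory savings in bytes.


Without TCO: 15 * 51 = 765 bytes
With TCO: reuse 1 frame = 51 bytes
Savings = 765 - 51 = 714

714


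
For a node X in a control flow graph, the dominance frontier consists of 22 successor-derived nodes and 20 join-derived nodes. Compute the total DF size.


DF(X) = direct successor contributions + join point contributions
= 22 + 20 = 42

42


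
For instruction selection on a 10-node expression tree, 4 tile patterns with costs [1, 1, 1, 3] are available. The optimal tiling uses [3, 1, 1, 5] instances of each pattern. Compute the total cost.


Total cost = sum(count_i * cost_i)
= 3*1 + 1*1 + 1*1 + 5*3
= 20

20


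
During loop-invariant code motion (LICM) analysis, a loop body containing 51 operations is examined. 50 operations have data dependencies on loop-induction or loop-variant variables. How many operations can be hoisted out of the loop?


Invariant candidates = total - loop-dependent
= 51 - 50 = 1

1


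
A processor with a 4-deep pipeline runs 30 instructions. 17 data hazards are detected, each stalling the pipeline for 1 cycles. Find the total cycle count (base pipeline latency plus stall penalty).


Base cycles = 4 + 30 - 1 = 33
Total stalls = 17 * 1 = 17
Total = 33 + 17 = 50

50


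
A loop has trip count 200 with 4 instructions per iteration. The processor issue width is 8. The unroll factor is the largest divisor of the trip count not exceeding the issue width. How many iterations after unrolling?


Largest divisor of 200 <= 8 is 8
New iterations = 200 / 8 = 25

25


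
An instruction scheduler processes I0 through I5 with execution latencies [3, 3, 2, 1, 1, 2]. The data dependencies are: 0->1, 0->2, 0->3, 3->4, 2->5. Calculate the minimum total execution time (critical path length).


Compute longest path through dependency graph: dist(Ik) = max over predecessors of dist + latency(Ik).
dist(I0) = latency 3 = 3
dist(I1) = dist(I0) + 3 = 3 + 3 = 6
dist(I2) = dist(I0) + 2 = 3 + 2 = 5
dist(I3) = dist(I0) + 1 = 3 + 1 = 4
dist(I4) = dist(I3) + 1 = 4 + 1 = 5
dist(I5) = dist(I2) + 2 = 5 + 2 = 7
Critical path = max dist = 7

7


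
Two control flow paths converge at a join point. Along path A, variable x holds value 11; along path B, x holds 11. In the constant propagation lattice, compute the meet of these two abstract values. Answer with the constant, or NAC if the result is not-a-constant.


Meet operation: if both paths give the same constant, result is that constant; if they differ, result is NAC (not-a-constant).
Path A: 11, Path B: 11 -> equal
Result: constant -> 11

11


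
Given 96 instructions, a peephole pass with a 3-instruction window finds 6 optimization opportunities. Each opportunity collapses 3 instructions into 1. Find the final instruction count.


Each match removes 2 instructions.
Total removed = 6 * 2 = 12
Remaining = 96 - 12 = 84

84


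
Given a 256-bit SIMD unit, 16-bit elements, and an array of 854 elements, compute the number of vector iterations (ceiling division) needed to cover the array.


Width = 256 / 16 = 16 elements per vector op
Iterations = ceil(854 / 16) = 54

54


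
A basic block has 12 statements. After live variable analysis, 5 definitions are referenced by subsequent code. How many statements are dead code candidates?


Dead code = total statements - live definitions
= 12 - 5 = 7

7


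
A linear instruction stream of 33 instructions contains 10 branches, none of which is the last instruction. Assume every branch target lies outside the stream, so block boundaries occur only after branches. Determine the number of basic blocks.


With no in-sequence branch targets, the leaders are the first instruction plus the instruction after each branch.
Number of basic blocks = branches + 1
= 10 + 1 = 11

11


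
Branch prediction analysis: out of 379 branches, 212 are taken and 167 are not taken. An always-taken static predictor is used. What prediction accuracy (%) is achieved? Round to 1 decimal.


Predictor: always-taken
Correct predictions = 212
Accuracy = 212 / 379 * 100 = 55.9%

55.9


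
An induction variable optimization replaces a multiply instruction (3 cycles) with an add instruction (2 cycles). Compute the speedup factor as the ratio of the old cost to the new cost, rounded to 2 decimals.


Ratio = mult_cost / add_cost = 3 / 2 = 1.5

1.5


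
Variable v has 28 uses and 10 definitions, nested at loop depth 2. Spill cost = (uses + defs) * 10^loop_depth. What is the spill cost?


uses + defs = 28 + 10 = 38
10^2 = 100
Spill cost = 38 * 100 = 3800

3800


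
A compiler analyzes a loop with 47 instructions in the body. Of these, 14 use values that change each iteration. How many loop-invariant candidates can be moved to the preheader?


Invariant candidates = total - loop-dependent
= 47 - 14 = 33

33


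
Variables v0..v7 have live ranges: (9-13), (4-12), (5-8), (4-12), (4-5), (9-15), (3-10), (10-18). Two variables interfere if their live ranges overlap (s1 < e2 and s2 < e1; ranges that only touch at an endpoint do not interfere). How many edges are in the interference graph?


Check all pairs for overlapping intervals.
Two intervals (s1,e1) and (s2,e2) overlap if s1 < e2 and s2 < e1.
v0 (9-13) vs v1..v7: overlaps v1, v3, v5, v6, v7 -> 5
v1 (4-12) vs v2..v7: overlaps v2, v3, v4, v5, v6, v7 -> 6
v2 (5-8) vs v3..v7: overlaps v3, v6 -> 2
v3 (4-12) vs v4..v7: overlaps v4, v5, v6, v7 -> 4
v4 (4-5) vs v5..v7: overlaps v6 -> 1
v5 (9-15) vs v6..v7: overlaps v6, v7 -> 2
v6 (3-10) vs v7: overlaps none -> 0
Total overlapping pairs = 5 + 6 + 2 + 4 + 1 + 2 + 0 = 20

20


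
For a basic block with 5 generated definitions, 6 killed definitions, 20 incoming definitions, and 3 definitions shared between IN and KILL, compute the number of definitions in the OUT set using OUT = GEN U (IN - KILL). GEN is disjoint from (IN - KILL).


IN - KILL: 20 - 3 = 17 surviving definitions
OUT = GEN + surviving = 5 + 17 = 22

22


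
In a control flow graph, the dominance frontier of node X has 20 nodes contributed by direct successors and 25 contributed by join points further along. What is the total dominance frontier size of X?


DF(X) = direct successor contributions + join point contributions
= 20 + 25 = 45

45


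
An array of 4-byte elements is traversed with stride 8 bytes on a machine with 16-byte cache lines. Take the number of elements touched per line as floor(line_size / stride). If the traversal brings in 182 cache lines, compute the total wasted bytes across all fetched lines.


Elements per line = floor(16 / 8) = 2
Bytes used per line = 2 * 4 = 8
Wasted per line = 16 - 8 = 8
Total wasted = 8 * 182 = 1456

1456


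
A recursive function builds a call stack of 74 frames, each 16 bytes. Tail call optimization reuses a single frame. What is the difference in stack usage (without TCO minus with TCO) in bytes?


Without TCO: 74 * 16 = 1184 bytes
With TCO: reuse 1 frame = 16 bytes
Savings = 1184 - 16 = 1168

1168


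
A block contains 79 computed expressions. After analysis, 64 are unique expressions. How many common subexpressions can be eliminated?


CSE count = total expressions - unique expressions
= 79 - 64 = 15

15


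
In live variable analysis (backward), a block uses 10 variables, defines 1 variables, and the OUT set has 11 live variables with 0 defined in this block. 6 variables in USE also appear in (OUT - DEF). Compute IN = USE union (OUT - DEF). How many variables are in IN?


OUT - DEF: 11 - 0 = 11
|IN| = |USE| + |OUT - DEF| - |USE ∩ (OUT - DEF)| = 10 + 11 - 6 = 15

15


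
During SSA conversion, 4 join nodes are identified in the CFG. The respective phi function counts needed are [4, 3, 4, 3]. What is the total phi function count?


Total phi functions = sum of phi functions at each join node
= 4 + 3 + 4 + 3 = 14

14


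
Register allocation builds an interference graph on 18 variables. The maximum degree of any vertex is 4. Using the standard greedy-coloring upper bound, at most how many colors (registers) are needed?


Greedy coloring never needs more than (max_degree + 1) colors: when coloring a vertex, at most max_degree neighbors are already colored.
Upper bound = 4 + 1 = 5

5


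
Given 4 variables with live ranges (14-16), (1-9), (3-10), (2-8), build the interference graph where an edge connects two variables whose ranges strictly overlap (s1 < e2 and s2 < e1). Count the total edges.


Check all pairs for overlapping intervals.
Two intervals (s1,e1) and (s2,e2) overlap if s1 < e2 and s2 < e1.
v0 (14-16) vs v1..v3: overlaps none -> 0
v1 (1-9) vs v2..v3: overlaps v2, v3 -> 2
v2 (3-10) vs v3: overlaps v3 -> 1
Total overlapping pairs = 0 + 2 + 1 = 3

3


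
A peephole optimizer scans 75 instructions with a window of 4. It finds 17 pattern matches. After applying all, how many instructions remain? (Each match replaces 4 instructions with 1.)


Each match removes 3 instructions.
Total removed = 17 * 3 = 51
Remaining = 75 - 51 = 24

24


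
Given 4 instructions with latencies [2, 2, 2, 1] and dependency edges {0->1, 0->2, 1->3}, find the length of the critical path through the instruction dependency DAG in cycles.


Compute longest path through dependency graph: dist(Ik) = max over predecessors of dist + latency(Ik).
dist(I0) = latency 2 = 2
dist(I1) = dist(I0) + 2 = 2 + 2 = 4
dist(I2) = dist(I0) + 2 = 2 + 2 = 4
dist(I3) = dist(I1) + 1 = 4 + 1 = 5
Critical path = max dist = 5

5


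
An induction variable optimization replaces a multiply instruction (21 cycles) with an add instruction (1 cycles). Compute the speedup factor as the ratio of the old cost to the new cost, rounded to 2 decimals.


Ratio = mult_cost / add_cost = 21 / 1 = 21.0

21.0


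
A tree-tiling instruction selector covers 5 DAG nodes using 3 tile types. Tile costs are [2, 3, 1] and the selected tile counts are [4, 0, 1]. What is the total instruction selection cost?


Total cost = sum(count_i * cost_i)
= 4*2 + 0*3 + 1*1
= 9

9


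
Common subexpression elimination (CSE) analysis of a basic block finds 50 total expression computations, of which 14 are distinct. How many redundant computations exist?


CSE count = total expressions - unique expressions
= 50 - 14 = 36

36


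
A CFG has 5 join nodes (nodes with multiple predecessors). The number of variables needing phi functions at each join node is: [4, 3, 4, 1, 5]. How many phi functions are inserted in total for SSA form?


Total phi functions = sum of phi functions at each join node
= 4 + 3 + 4 + 1 + 5 = 17

17


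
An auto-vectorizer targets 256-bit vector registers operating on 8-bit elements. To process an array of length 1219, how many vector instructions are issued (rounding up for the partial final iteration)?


Width = 256 / 8 = 32 elements per vector op
Iterations = ceil(1219 / 32) = 39

39


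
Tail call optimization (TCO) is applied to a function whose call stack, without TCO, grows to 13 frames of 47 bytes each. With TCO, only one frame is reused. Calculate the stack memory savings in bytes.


Without TCO: 13 * 47 = 611 bytes
With TCO: reuse 1 frame = 47 bytes
Savings = 611 - 47 = 564

564


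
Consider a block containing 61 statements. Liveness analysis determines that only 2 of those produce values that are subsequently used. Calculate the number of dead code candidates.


Dead code = total statements - live definitions
= 61 - 2 = 59

59


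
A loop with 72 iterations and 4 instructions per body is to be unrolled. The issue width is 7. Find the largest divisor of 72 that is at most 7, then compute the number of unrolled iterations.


Largest divisor of 72 <= 7 is 6
New iterations = 72 / 6 = 12

12


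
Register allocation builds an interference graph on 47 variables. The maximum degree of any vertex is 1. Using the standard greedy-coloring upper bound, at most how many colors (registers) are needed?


Greedy coloring never needs more than (max_degree + 1) colors: when coloring a vertex, at most max_degree neighbors are already colored.
Upper bound = 1 + 1 = 2

2


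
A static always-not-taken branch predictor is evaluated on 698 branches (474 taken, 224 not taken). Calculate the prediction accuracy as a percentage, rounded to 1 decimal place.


Predictor: always-not-taken
Correct predictions = 224
Accuracy = 224 / 698 * 100 = 32.1%

32.1


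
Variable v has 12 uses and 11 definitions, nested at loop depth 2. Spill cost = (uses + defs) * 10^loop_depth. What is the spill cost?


uses + defs = 12 + 11 = 23
10^2 = 100
Spill cost = 23 * 100 = 2300

2300


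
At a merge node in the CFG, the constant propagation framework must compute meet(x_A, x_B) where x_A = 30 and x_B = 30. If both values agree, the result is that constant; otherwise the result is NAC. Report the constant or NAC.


Meet operation: if both paths give the same constant, result is that constant; if they differ, result is NAC (not-a-constant).
Path A: 30, Path B: 30 -> equal
Result: constant -> 30

30


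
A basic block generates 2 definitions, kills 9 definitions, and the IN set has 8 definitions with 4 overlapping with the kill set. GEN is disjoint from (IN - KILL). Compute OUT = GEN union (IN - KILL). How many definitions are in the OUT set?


IN - KILL: 8 - 4 = 4 surviving definitions
OUT = GEN + surviving = 2 + 4 = 6

6


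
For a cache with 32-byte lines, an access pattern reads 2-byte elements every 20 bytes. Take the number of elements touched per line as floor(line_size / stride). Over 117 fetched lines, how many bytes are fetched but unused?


Elements per line = floor(32 / 20) = 1
Bytes used per line = 1 * 2 = 2
Wasted per line = 32 - 2 = 30
Total wasted = 30 * 117 = 3510

3510


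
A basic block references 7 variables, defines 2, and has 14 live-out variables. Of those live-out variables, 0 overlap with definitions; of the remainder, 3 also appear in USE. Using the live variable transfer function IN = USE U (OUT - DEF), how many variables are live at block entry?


OUT - DEF: 14 - 0 = 14
|IN| = |USE| + |OUT - DEF| - |USE ∩ (OUT - DEF)| = 7 + 14 - 3 = 18

18


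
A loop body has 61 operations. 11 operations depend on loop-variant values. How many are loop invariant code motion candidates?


Invariant candidates = total - loop-dependent
= 61 - 11 = 50

50
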